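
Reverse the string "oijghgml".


Input: oijghgml
Reading characters right to left:
  Position 7: 'l'
  Position 6: 'm'
  Position 5: 'g'
  Position 4: 'h'
  Position 3: 'g'
  Position 2: 'j'
  Position 1: 'i'
  Position 0: 'o'
Reversed: lmghgjio

lmghgjio


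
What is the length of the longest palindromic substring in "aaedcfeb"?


Input: "aaedcfeb"
Checking substrings for palindromes:
  [0:2] "aa" (len 2) => palindrome
Longest palindromic substring: "aa" with length 2

2


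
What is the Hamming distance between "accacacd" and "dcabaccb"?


Comparing "accacacd" and "dcabaccb" position by position:
  Position 0: 'a' vs 'd' => differ
  Position 1: 'c' vs 'c' => same
  Position 2: 'c' vs 'a' => differ
  Position 3: 'a' vs 'b' => differ
  Position 4: 'c' vs 'a' => differ
  Position 5: 'a' vs 'c' => differ
  Position 6: 'c' vs 'c' => same
  Position 7: 'd' vs 'b' => differ
Total differences (Hamming distance): 6

6


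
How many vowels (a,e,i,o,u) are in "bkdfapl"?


Input: bkdfapl
Checking each character:
  'b' at position 0: consonant
  'k' at position 1: consonant
  'd' at position 2: consonant
  'f' at position 3: consonant
  'a' at position 4: vowel (running total: 1)
  'p' at position 5: consonant
  'l' at position 6: consonant
Total vowels: 1

1


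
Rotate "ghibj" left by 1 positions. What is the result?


Input: "ghibj", rotate left by 1
First 1 characters: "g"
Remaining characters: "hibj"
Concatenate remaining + first: "hibj" + "g" = "hibjg"

hibjg


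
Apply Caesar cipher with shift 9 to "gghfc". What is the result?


Caesar cipher: shift "gghfc" by 9
  'g' (pos 6) + 9 = pos 15 = 'p'
  'g' (pos 6) + 9 = pos 15 = 'p'
  'h' (pos 7) + 9 = pos 16 = 'q'
  'f' (pos 5) + 9 = pos 14 = 'o'
  'c' (pos 2) + 9 = pos 11 = 'l'
Result: ppqol

ppqol


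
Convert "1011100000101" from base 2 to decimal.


Input: "1011100000101" in base 2
Positional expansion:
  Digit '1' (value 1) x 2^12 = 4096
  Digit '0' (value 0) x 2^11 = 0
  Digit '1' (value 1) x 2^10 = 1024
  Digit '1' (value 1) x 2^9 = 512
  Digit '1' (value 1) x 2^8 = 256
  Digit '0' (value 0) x 2^7 = 0
  Digit '0' (value 0) x 2^6 = 0
  Digit '0' (value 0) x 2^5 = 0
  Digit '0' (value 0) x 2^4 = 0
  Digit '0' (value 0) x 2^3 = 0
  Digit '1' (value 1) x 2^2 = 4
  Digit '0' (value 0) x 2^1 = 0
  Digit '1' (value 1) x 2^0 = 1
Sum = 5893

5893


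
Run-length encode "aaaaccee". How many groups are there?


Input: aaaaccee
Scanning for consecutive runs:
  Group 1: 'a' x 4 (positions 0-3)
  Group 2: 'c' x 2 (positions 4-5)
  Group 3: 'e' x 2 (positions 6-7)
Total groups: 3

3


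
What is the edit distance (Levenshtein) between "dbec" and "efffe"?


Computing edit distance: "dbec" -> "efffe"
DP table:
           e    f    f    f    e
      0    1    2    3    4    5
  d   1    1    2    3    4    5
  b   2    2    2    3    4    5
  e   3    2    3    3    4    4
  c   4    3    3    4    4    5
Edit distance = dp[4][5] = 5

5


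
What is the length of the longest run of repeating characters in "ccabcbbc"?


Input: "ccabcbbc"
Scanning for longest run:
  Position 1 ('c'): continues run of 'c', length=2
  Position 2 ('a'): new char, reset run to 1
  Position 3 ('b'): new char, reset run to 1
  Position 4 ('c'): new char, reset run to 1
  Position 5 ('b'): new char, reset run to 1
  Position 6 ('b'): continues run of 'b', length=2
  Position 7 ('c'): new char, reset run to 1
Longest run: 'c' with length 2

2


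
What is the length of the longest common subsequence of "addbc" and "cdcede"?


LCS of "addbc" and "cdcede"
DP table:
           c    d    c    e    d    e
      0    0    0    0    0    0    0
  a   0    0    0    0    0    0    0
  d   0    0    1    1    1    1    1
  d   0    0    1    1    1    2    2
  b   0    0    1    1    1    2    2
  c   0    1    1    2    2    2    2
LCS length = dp[5][6] = 2

2


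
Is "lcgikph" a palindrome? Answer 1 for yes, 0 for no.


Input: lcgikph
Reversed: hpkigcl
  Compare pos 0 ('l') with pos 6 ('h'): MISMATCH
  Compare pos 1 ('c') with pos 5 ('p'): MISMATCH
  Compare pos 2 ('g') with pos 4 ('k'): MISMATCH
Result: not a palindrome

0


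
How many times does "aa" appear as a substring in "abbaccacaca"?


Searching for "aa" in "abbaccacaca"
Scanning each position:
  Position 0: "ab" => no
  Position 1: "bb" => no
  Position 2: "ba" => no
  Position 3: "ac" => no
  Position 4: "cc" => no
  Position 5: "ca" => no
  Position 6: "ac" => no
  Position 7: "ca" => no
  Position 8: "ac" => no
  Position 9: "ca" => no
Total occurrences: 0

0


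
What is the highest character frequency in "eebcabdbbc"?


Input: eebcabdbbc
Character counts:
  'a': 1
  'b': 4
  'c': 2
  'd': 1
  'e': 2
Maximum frequency: 4

4


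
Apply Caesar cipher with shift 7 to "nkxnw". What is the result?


Caesar cipher: shift "nkxnw" by 7
  'n' (pos 13) + 7 = pos 20 = 'u'
  'k' (pos 10) + 7 = pos 17 = 'r'
  'x' (pos 23) + 7 = pos 4 = 'e'
  'n' (pos 13) + 7 = pos 20 = 'u'
  'w' (pos 22) + 7 = pos 3 = 'd'
Result: ureud

ureud


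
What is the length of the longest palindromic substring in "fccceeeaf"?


Input: "fccceeeaf"
Checking substrings for palindromes:
  [1:4] "ccc" (len 3) => palindrome
  [4:7] "eee" (len 3) => palindrome
  [1:3] "cc" (len 2) => palindrome
  [2:4] "cc" (len 2) => palindrome
  [4:6] "ee" (len 2) => palindrome
  [5:7] "ee" (len 2) => palindrome
Longest palindromic substring: "ccc" with length 3

3


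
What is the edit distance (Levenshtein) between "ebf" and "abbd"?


Computing edit distance: "ebf" -> "abbd"
DP table:
           a    b    b    d
      0    1    2    3    4
  e   1    1    2    3    4
  b   2    2    1    2    3
  f   3    3    2    2    3
Edit distance = dp[3][4] = 3

3


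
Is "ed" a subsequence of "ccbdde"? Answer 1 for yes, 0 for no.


Check if "ed" is a subsequence of "ccbdde"
Greedy scan:
  Position 0 ('c'): no match needed
  Position 1 ('c'): no match needed
  Position 2 ('b'): no match needed
  Position 3 ('d'): no match needed
  Position 4 ('d'): no match needed
  Position 5 ('e'): matches sub[0] = 'e'
Only matched 1/2 characters => not a subsequence

0


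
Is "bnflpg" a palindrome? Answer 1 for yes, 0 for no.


Input: bnflpg
Reversed: gplfnb
  Compare pos 0 ('b') with pos 5 ('g'): MISMATCH
  Compare pos 1 ('n') with pos 4 ('p'): MISMATCH
  Compare pos 2 ('f') with pos 3 ('l'): MISMATCH
Result: not a palindrome

0


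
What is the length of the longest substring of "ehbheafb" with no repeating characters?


Input: "ehbheafb"
Sliding window (track last position of each char):
  Position 0 ('e'): window [0,0] length 1 -- new best
  Position 1 ('h'): window [0,1] length 2 -- new best
  Position 2 ('b'): window [0,2] length 3 -- new best
  Position 3 ('h'): repeat (last at 1), move window start to 2
  Position 3 ('h'): window [2,3] length 2
  Position 4 ('e'): window [2,4] length 3
  Position 5 ('a'): window [2,5] length 4 -- new best
  Position 6 ('f'): window [2,6] length 5 -- new best
  Position 7 ('b'): repeat (last at 2), move window start to 3
  Position 7 ('b'): window [3,7] length 5
Longest substring with no repeats: "bheaf" with length 5

5


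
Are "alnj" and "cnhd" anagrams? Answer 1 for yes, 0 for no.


Strings: "alnj", "cnhd"
Sorted first:  ajln
Sorted second: cdhn
Differ at position 0: 'a' vs 'c' => not anagrams

0


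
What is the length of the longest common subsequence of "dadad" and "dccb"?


LCS of "dadad" and "dccb"
DP table:
           d    c    c    b
      0    0    0    0    0
  d   0    1    1    1    1
  a   0    1    1    1    1
  d   0    1    1    1    1
  a   0    1    1    1    1
  d   0    1    1    1    1
LCS length = dp[5][4] = 1

1


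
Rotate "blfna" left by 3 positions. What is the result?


Input: "blfna", rotate left by 3
First 3 characters: "blf"
Remaining characters: "na"
Concatenate remaining + first: "na" + "blf" = "nablf"

nablf


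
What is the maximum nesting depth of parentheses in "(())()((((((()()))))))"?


Input: "(())()((((((()()))))))"
Tracking depth:
  Position 0 '(': depth becomes 1
  Position 1 '(': depth becomes 2
  Position 2 ')': depth becomes 1
  Position 3 ')': depth becomes 0
  Position 4 '(': depth becomes 1
  Position 5 ')': depth becomes 0
  Position 6 '(': depth becomes 1
  Position 7 '(': depth becomes 2
  Position 8 '(': depth becomes 3
  Position 9 '(': depth becomes 4
  Position 10 '(': depth becomes 5
  Position 11 '(': depth becomes 6
  Position 12 '(': depth becomes 7
  Position 13 ')': depth becomes 6
  Position 14 '(': depth becomes 7
  Position 15 ')': depth becomes 6
  Position 16 ')': depth becomes 5
  Position 17 ')': depth becomes 4
  Position 18 ')': depth becomes 3
  Position 19 ')': depth becomes 2
  Position 20 ')': depth becomes 1
  Position 21 ')': depth becomes 0
Maximum depth reached: 7

7


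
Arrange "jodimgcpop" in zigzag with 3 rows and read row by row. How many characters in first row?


Zigzag "jodimgcpop" into 3 rows:
Placing characters:
  'j' => row 0
  'o' => row 1
  'd' => row 2
  'i' => row 1
  'm' => row 0
  'g' => row 1
  'c' => row 2
  'p' => row 1
  'o' => row 0
  'p' => row 1
Rows:
  Row 0: "jmo"
  Row 1: "oigpp"
  Row 2: "dc"
First row length: 3

3


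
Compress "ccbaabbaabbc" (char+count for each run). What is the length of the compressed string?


Input: ccbaabbaabbc
Runs:
  'c' x 2 => "c2"
  'b' x 1 => "b1"
  'a' x 2 => "a2"
  'b' x 2 => "b2"
  'a' x 2 => "a2"
  'b' x 2 => "b2"
  'c' x 1 => "c1"
Compressed: "c2b1a2b2a2b2c1"
Compressed length: 14

14


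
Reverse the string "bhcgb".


Input: bhcgb
Reading characters right to left:
  Position 4: 'b'
  Position 3: 'g'
  Position 2: 'c'
  Position 1: 'h'
  Position 0: 'b'
Reversed: bgchb

bgchb


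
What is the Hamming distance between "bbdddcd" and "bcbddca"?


Comparing "bbdddcd" and "bcbddca" position by position:
  Position 0: 'b' vs 'b' => same
  Position 1: 'b' vs 'c' => differ
  Position 2: 'd' vs 'b' => differ
  Position 3: 'd' vs 'd' => same
  Position 4: 'd' vs 'd' => same
  Position 5: 'c' vs 'c' => same
  Position 6: 'd' vs 'a' => differ
Total differences (Hamming distance): 3

3


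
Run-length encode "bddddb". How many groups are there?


Input: bddddb
Scanning for consecutive runs:
  Group 1: 'b' x 1 (positions 0-0)
  Group 2: 'd' x 4 (positions 1-4)
  Group 3: 'b' x 1 (positions 5-5)
Total groups: 3

3


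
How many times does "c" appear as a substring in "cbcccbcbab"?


Searching for "c" in "cbcccbcbab"
Scanning each position:
  Position 0: "c" => MATCH
  Position 1: "b" => no
  Position 2: "c" => MATCH
  Position 3: "c" => MATCH
  Position 4: "c" => MATCH
  Position 5: "b" => no
  Position 6: "c" => MATCH
  Position 7: "b" => no
  Position 8: "a" => no
  Position 9: "b" => no
Total occurrences: 5

5


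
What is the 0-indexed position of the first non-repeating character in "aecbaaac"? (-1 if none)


Input: aecbaaac
Character frequencies:
  'a': 4
  'b': 1
  'c': 2
  'e': 1
Scanning left to right for freq == 1:
  Position 0 ('a'): freq=4, skip
  Position 1 ('e'): unique! => answer = 1

1


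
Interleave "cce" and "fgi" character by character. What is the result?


Interleaving "cce" and "fgi":
  Position 0: 'c' from first, 'f' from second => "cf"
  Position 1: 'c' from first, 'g' from second => "cg"
  Position 2: 'e' from first, 'i' from second => "ei"
Result: cfcgei

cfcgei


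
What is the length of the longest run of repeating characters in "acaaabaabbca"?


Input: "acaaabaabbca"
Scanning for longest run:
  Position 1 ('c'): new char, reset run to 1
  Position 2 ('a'): new char, reset run to 1
  Position 3 ('a'): continues run of 'a', length=2
  Position 4 ('a'): continues run of 'a', length=3
  Position 5 ('b'): new char, reset run to 1
  Position 6 ('a'): new char, reset run to 1
  Position 7 ('a'): continues run of 'a', length=2
  Position 8 ('b'): new char, reset run to 1
  Position 9 ('b'): continues run of 'b', length=2
  Position 10 ('c'): new char, reset run to 1
  Position 11 ('a'): new char, reset run to 1
Longest run: 'a' with length 3

3


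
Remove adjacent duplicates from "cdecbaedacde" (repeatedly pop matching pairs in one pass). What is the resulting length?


Input: cdecbaedacde
Stack-based adjacent duplicate removal:
  Read 'c': push. Stack: c
  Read 'd': push. Stack: cd
  Read 'e': push. Stack: cde
  Read 'c': push. Stack: cdec
  Read 'b': push. Stack: cdecb
  Read 'a': push. Stack: cdecba
  Read 'e': push. Stack: cdecbae
  Read 'd': push. Stack: cdecbaed
  Read 'a': push. Stack: cdecbaeda
  Read 'c': push. Stack: cdecbaedac
  Read 'd': push. Stack: cdecbaedacd
  Read 'e': push. Stack: cdecbaedacde
Final stack: "cdecbaedacde" (length 12)

12


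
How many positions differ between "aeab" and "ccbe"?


Comparing "aeab" and "ccbe" position by position:
  Position 0: 'a' vs 'c' => DIFFER
  Position 1: 'e' vs 'c' => DIFFER
  Position 2: 'a' vs 'b' => DIFFER
  Position 3: 'b' vs 'e' => DIFFER
Positions that differ: 4

4


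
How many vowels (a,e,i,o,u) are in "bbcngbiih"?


Input: bbcngbiih
Checking each character:
  'b' at position 0: consonant
  'b' at position 1: consonant
  'c' at position 2: consonant
  'n' at position 3: consonant
  'g' at position 4: consonant
  'b' at position 5: consonant
  'i' at position 6: vowel (running total: 1)
  'i' at position 7: vowel (running total: 2)
  'h' at position 8: consonant
Total vowels: 2

2


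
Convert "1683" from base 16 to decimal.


Input: "1683" in base 16
Positional expansion:
  Digit '1' (value 1) x 16^3 = 4096
  Digit '6' (value 6) x 16^2 = 1536
  Digit '8' (value 8) x 16^1 = 128
  Digit '3' (value 3) x 16^0 = 3
Sum = 5763

5763


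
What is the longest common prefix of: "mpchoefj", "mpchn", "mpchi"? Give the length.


Words: mpchoefj, mpchn, mpchi
  Position 0: all 'm' => match
  Position 1: all 'p' => match
  Position 2: all 'c' => match
  Position 3: all 'h' => match
  Position 4: ('o', 'n', 'i') => mismatch, stop
LCP = "mpch" (length 4)

4


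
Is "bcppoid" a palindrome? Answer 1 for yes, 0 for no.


Input: bcppoid
Reversed: dioppcb
  Compare pos 0 ('b') with pos 6 ('d'): MISMATCH
  Compare pos 1 ('c') with pos 5 ('i'): MISMATCH
  Compare pos 2 ('p') with pos 4 ('o'): MISMATCH
Result: not a palindrome

0


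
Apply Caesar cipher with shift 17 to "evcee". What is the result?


Caesar cipher: shift "evcee" by 17
  'e' (pos 4) + 17 = pos 21 = 'v'
  'v' (pos 21) + 17 = pos 12 = 'm'
  'c' (pos 2) + 17 = pos 19 = 't'
  'e' (pos 4) + 17 = pos 21 = 'v'
  'e' (pos 4) + 17 = pos 21 = 'v'
Result: vmtvv

vmtvv


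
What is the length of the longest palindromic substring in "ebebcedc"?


Input: "ebebcedc"
Checking substrings for palindromes:
  [0:3] "ebe" (len 3) => palindrome
  [1:4] "beb" (len 3) => palindrome
Longest palindromic substring: "ebe" with length 3

3


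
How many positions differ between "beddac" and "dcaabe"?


Comparing "beddac" and "dcaabe" position by position:
  Position 0: 'b' vs 'd' => DIFFER
  Position 1: 'e' vs 'c' => DIFFER
  Position 2: 'd' vs 'a' => DIFFER
  Position 3: 'd' vs 'a' => DIFFER
  Position 4: 'a' vs 'b' => DIFFER
  Position 5: 'c' vs 'e' => DIFFER
Positions that differ: 6

6


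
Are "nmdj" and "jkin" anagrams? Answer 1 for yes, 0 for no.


Strings: "nmdj", "jkin"
Sorted first:  djmn
Sorted second: ijkn
Differ at position 0: 'd' vs 'i' => not anagrams

0


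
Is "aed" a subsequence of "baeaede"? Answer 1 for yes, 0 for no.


Check if "aed" is a subsequence of "baeaede"
Greedy scan:
  Position 0 ('b'): no match needed
  Position 1 ('a'): matches sub[0] = 'a'
  Position 2 ('e'): matches sub[1] = 'e'
  Position 3 ('a'): no match needed
  Position 4 ('e'): no match needed
  Position 5 ('d'): matches sub[2] = 'd'
  Position 6 ('e'): no match needed
All 3 characters matched => is a subsequence

1


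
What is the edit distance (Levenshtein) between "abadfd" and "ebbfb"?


Computing edit distance: "abadfd" -> "ebbfb"
DP table:
           e    b    b    f    b
      0    1    2    3    4    5
  a   1    1    2    3    4    5
  b   2    2    1    2    3    4
  a   3    3    2    2    3    4
  d   4    4    3    3    3    4
  f   5    5    4    4    3    4
  d   6    6    5    5    4    4
Edit distance = dp[6][5] = 4

4


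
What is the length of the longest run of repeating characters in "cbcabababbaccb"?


Input: "cbcabababbaccb"
Scanning for longest run:
  Position 1 ('b'): new char, reset run to 1
  Position 2 ('c'): new char, reset run to 1
  Position 3 ('a'): new char, reset run to 1
  Position 4 ('b'): new char, reset run to 1
  Position 5 ('a'): new char, reset run to 1
  Position 6 ('b'): new char, reset run to 1
  Position 7 ('a'): new char, reset run to 1
  Position 8 ('b'): new char, reset run to 1
  Position 9 ('b'): continues run of 'b', length=2
  Position 10 ('a'): new char, reset run to 1
  Position 11 ('c'): new char, reset run to 1
  Position 12 ('c'): continues run of 'c', length=2
  Position 13 ('b'): new char, reset run to 1
Longest run: 'b' with length 2

2


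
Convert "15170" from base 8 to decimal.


Input: "15170" in base 8
Positional expansion:
  Digit '1' (value 1) x 8^4 = 4096
  Digit '5' (value 5) x 8^3 = 2560
  Digit '1' (value 1) x 8^2 = 64
  Digit '7' (value 7) x 8^1 = 56
  Digit '0' (value 0) x 8^0 = 0
Sum = 6776

6776


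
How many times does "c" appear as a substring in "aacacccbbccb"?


Searching for "c" in "aacacccbbccb"
Scanning each position:
  Position 0: "a" => no
  Position 1: "a" => no
  Position 2: "c" => MATCH
  Position 3: "a" => no
  Position 4: "c" => MATCH
  Position 5: "c" => MATCH
  Position 6: "c" => MATCH
  Position 7: "b" => no
  Position 8: "b" => no
  Position 9: "c" => MATCH
  Position 10: "c" => MATCH
  Position 11: "b" => no
Total occurrences: 6

6


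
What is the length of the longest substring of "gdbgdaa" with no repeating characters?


Input: "gdbgdaa"
Sliding window (track last position of each char):
  Position 0 ('g'): window [0,0] length 1 -- new best
  Position 1 ('d'): window [0,1] length 2 -- new best
  Position 2 ('b'): window [0,2] length 3 -- new best
  Position 3 ('g'): repeat (last at 0), move window start to 1
  Position 3 ('g'): window [1,3] length 3
  Position 4 ('d'): repeat (last at 1), move window start to 2
  Position 4 ('d'): window [2,4] length 3
  Position 5 ('a'): window [2,5] length 4 -- new best
  Position 6 ('a'): repeat (last at 5), move window start to 6
  Position 6 ('a'): window [6,6] length 1
Longest substring with no repeats: "bgda" with length 4

4


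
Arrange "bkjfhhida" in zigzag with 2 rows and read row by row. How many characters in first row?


Zigzag "bkjfhhida" into 2 rows:
Placing characters:
  'b' => row 0
  'k' => row 1
  'j' => row 0
  'f' => row 1
  'h' => row 0
  'h' => row 1
  'i' => row 0
  'd' => row 1
  'a' => row 0
Rows:
  Row 0: "bjhia"
  Row 1: "kfhd"
First row length: 5

5


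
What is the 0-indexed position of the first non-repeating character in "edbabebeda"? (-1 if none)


Input: edbabebeda
Character frequencies:
  'a': 2
  'b': 3
  'd': 2
  'e': 3
Scanning left to right for freq == 1:
  Position 0 ('e'): freq=3, skip
  Position 1 ('d'): freq=2, skip
  Position 2 ('b'): freq=3, skip
  Position 3 ('a'): freq=2, skip
  Position 4 ('b'): freq=3, skip
  Position 5 ('e'): freq=3, skip
  Position 6 ('b'): freq=3, skip
  Position 7 ('e'): freq=3, skip
  Position 8 ('d'): freq=2, skip
  Position 9 ('a'): freq=2, skip
  No unique character found => answer = -1

-1


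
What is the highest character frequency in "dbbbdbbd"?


Input: dbbbdbbd
Character counts:
  'b': 5
  'd': 3
Maximum frequency: 5

5


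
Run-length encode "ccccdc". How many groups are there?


Input: ccccdc
Scanning for consecutive runs:
  Group 1: 'c' x 4 (positions 0-3)
  Group 2: 'd' x 1 (positions 4-4)
  Group 3: 'c' x 1 (positions 5-5)
Total groups: 3

3


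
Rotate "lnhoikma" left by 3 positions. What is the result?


Input: "lnhoikma", rotate left by 3
First 3 characters: "lnh"
Remaining characters: "oikma"
Concatenate remaining + first: "oikma" + "lnh" = "oikmalnh"

oikmalnh


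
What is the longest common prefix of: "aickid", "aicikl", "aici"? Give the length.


Words: aickid, aicikl, aici
  Position 0: all 'a' => match
  Position 1: all 'i' => match
  Position 2: all 'c' => match
  Position 3: ('k', 'i', 'i') => mismatch, stop
LCP = "aic" (length 3)

3


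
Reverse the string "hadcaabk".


Input: hadcaabk
Reading characters right to left:
  Position 7: 'k'
  Position 6: 'b'
  Position 5: 'a'
  Position 4: 'a'
  Position 3: 'c'
  Position 2: 'd'
  Position 1: 'a'
  Position 0: 'h'
Reversed: kbaacdah

kbaacdah


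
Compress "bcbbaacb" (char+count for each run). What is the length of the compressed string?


Input: bcbbaacb
Runs:
  'b' x 1 => "b1"
  'c' x 1 => "c1"
  'b' x 2 => "b2"
  'a' x 2 => "a2"
  'c' x 1 => "c1"
  'b' x 1 => "b1"
Compressed: "b1c1b2a2c1b1"
Compressed length: 12

12


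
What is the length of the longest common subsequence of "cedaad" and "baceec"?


LCS of "cedaad" and "baceec"
DP table:
           b    a    c    e    e    c
      0    0    0    0    0    0    0
  c   0    0    0    1    1    1    1
  e   0    0    0    1    2    2    2
  d   0    0    0    1    2    2    2
  a   0    0    1    1    2    2    2
  a   0    0    1    1    2    2    2
  d   0    0    1    1    2    2    2
LCS length = dp[6][6] = 2

2


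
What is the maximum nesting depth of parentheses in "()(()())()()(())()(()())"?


Input: "()(()())()()(())()(()())"
Tracking depth:
  Position 0 '(': depth becomes 1
  Position 1 ')': depth becomes 0
  Position 2 '(': depth becomes 1
  Position 3 '(': depth becomes 2
  Position 4 ')': depth becomes 1
  Position 5 '(': depth becomes 2
  Position 6 ')': depth becomes 1
  Position 7 ')': depth becomes 0
  Position 8 '(': depth becomes 1
  Position 9 ')': depth becomes 0
  Position 10 '(': depth becomes 1
  Position 11 ')': depth becomes 0
  Position 12 '(': depth becomes 1
  Position 13 '(': depth becomes 2
  Position 14 ')': depth becomes 1
  Position 15 ')': depth becomes 0
  Position 16 '(': depth becomes 1
  Position 17 ')': depth becomes 0
  Position 18 '(': depth becomes 1
  Position 19 '(': depth becomes 2
  Position 20 ')': depth becomes 1
  Position 21 '(': depth becomes 2
  Position 22 ')': depth becomes 1
  Position 23 ')': depth becomes 0
Maximum depth reached: 2

2


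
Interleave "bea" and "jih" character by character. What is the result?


Interleaving "bea" and "jih":
  Position 0: 'b' from first, 'j' from second => "bj"
  Position 1: 'e' from first, 'i' from second => "ei"
  Position 2: 'a' from first, 'h' from second => "ah"
Result: bjeiah

bjeiah


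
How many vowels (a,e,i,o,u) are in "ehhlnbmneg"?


Input: ehhlnbmneg
Checking each character:
  'e' at position 0: vowel (running total: 1)
  'h' at position 1: consonant
  'h' at position 2: consonant
  'l' at position 3: consonant
  'n' at position 4: consonant
  'b' at position 5: consonant
  'm' at position 6: consonant
  'n' at position 7: consonant
  'e' at position 8: vowel (running total: 2)
  'g' at position 9: consonant
Total vowels: 2

2


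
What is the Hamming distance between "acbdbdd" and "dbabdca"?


Comparing "acbdbdd" and "dbabdca" position by position:
  Position 0: 'a' vs 'd' => differ
  Position 1: 'c' vs 'b' => differ
  Position 2: 'b' vs 'a' => differ
  Position 3: 'd' vs 'b' => differ
  Position 4: 'b' vs 'd' => differ
  Position 5: 'd' vs 'c' => differ
  Position 6: 'd' vs 'a' => differ
Total differences (Hamming distance): 7

7


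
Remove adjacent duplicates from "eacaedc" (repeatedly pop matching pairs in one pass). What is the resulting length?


Input: eacaedc
Stack-based adjacent duplicate removal:
  Read 'e': push. Stack: e
  Read 'a': push. Stack: ea
  Read 'c': push. Stack: eac
  Read 'a': push. Stack: eaca
  Read 'e': push. Stack: eacae
  Read 'd': push. Stack: eacaed
  Read 'c': push. Stack: eacaedc
Final stack: "eacaedc" (length 7)

7


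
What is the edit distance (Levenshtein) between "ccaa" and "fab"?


Computing edit distance: "ccaa" -> "fab"
DP table:
           f    a    b
      0    1    2    3
  c   1    1    2    3
  c   2    2    2    3
  a   3    3    2    3
  a   4    4    3    3
Edit distance = dp[4][3] = 3

3


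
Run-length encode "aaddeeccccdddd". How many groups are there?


Input: aaddeeccccdddd
Scanning for consecutive runs:
  Group 1: 'a' x 2 (positions 0-1)
  Group 2: 'd' x 2 (positions 2-3)
  Group 3: 'e' x 2 (positions 4-5)
  Group 4: 'c' x 4 (positions 6-9)
  Group 5: 'd' x 4 (positions 10-13)
Total groups: 5

5


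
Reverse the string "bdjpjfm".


Input: bdjpjfm
Reading characters right to left:
  Position 6: 'm'
  Position 5: 'f'
  Position 4: 'j'
  Position 3: 'p'
  Position 2: 'j'
  Position 1: 'd'
  Position 0: 'b'
Reversed: mfjpjdb

mfjpjdb


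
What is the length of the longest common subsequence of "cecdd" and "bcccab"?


LCS of "cecdd" and "bcccab"
DP table:
           b    c    c    c    a    b
      0    0    0    0    0    0    0
  c   0    0    1    1    1    1    1
  e   0    0    1    1    1    1    1
  c   0    0    1    2    2    2    2
  d   0    0    1    2    2    2    2
  d   0    0    1    2    2    2    2
LCS length = dp[5][6] = 2

2


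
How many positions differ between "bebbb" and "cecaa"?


Comparing "bebbb" and "cecaa" position by position:
  Position 0: 'b' vs 'c' => DIFFER
  Position 1: 'e' vs 'e' => same
  Position 2: 'b' vs 'c' => DIFFER
  Position 3: 'b' vs 'a' => DIFFER
  Position 4: 'b' vs 'a' => DIFFER
Positions that differ: 4

4


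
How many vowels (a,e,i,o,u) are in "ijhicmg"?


Input: ijhicmg
Checking each character:
  'i' at position 0: vowel (running total: 1)
  'j' at position 1: consonant
  'h' at position 2: consonant
  'i' at position 3: vowel (running total: 2)
  'c' at position 4: consonant
  'm' at position 5: consonant
  'g' at position 6: consonant
Total vowels: 2

2


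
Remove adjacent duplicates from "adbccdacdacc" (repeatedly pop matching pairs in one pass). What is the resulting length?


Input: adbccdacdacc
Stack-based adjacent duplicate removal:
  Read 'a': push. Stack: a
  Read 'd': push. Stack: ad
  Read 'b': push. Stack: adb
  Read 'c': push. Stack: adbc
  Read 'c': matches stack top 'c' => pop. Stack: adb
  Read 'd': push. Stack: adbd
  Read 'a': push. Stack: adbda
  Read 'c': push. Stack: adbdac
  Read 'd': push. Stack: adbdacd
  Read 'a': push. Stack: adbdacda
  Read 'c': push. Stack: adbdacdac
  Read 'c': matches stack top 'c' => pop. Stack: adbdacda
Final stack: "adbdacda" (length 8)

8


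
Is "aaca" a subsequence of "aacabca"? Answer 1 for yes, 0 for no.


Check if "aaca" is a subsequence of "aacabca"
Greedy scan:
  Position 0 ('a'): matches sub[0] = 'a'
  Position 1 ('a'): matches sub[1] = 'a'
  Position 2 ('c'): matches sub[2] = 'c'
  Position 3 ('a'): matches sub[3] = 'a'
  Position 4 ('b'): no match needed
  Position 5 ('c'): no match needed
  Position 6 ('a'): no match needed
All 4 characters matched => is a subsequence

1


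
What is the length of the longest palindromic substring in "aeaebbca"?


Input: "aeaebbca"
Checking substrings for palindromes:
  [0:3] "aea" (len 3) => palindrome
  [1:4] "eae" (len 3) => palindrome
  [4:6] "bb" (len 2) => palindrome
Longest palindromic substring: "aea" with length 3

3


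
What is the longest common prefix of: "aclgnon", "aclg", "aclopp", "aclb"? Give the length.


Words: aclgnon, aclg, aclopp, aclb
  Position 0: all 'a' => match
  Position 1: all 'c' => match
  Position 2: all 'l' => match
  Position 3: ('g', 'g', 'o', 'b') => mismatch, stop
LCP = "acl" (length 3)

3


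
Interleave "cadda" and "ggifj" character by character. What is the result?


Interleaving "cadda" and "ggifj":
  Position 0: 'c' from first, 'g' from second => "cg"
  Position 1: 'a' from first, 'g' from second => "ag"
  Position 2: 'd' from first, 'i' from second => "di"
  Position 3: 'd' from first, 'f' from second => "df"
  Position 4: 'a' from first, 'j' from second => "aj"
Result: cgagdidfaj

cgagdidfaj


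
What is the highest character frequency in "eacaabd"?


Input: eacaabd
Character counts:
  'a': 3
  'b': 1
  'c': 1
  'd': 1
  'e': 1
Maximum frequency: 3

3


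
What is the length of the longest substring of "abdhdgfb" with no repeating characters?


Input: "abdhdgfb"
Sliding window (track last position of each char):
  Position 0 ('a'): window [0,0] length 1 -- new best
  Position 1 ('b'): window [0,1] length 2 -- new best
  Position 2 ('d'): window [0,2] length 3 -- new best
  Position 3 ('h'): window [0,3] length 4 -- new best
  Position 4 ('d'): repeat (last at 2), move window start to 3
  Position 4 ('d'): window [3,4] length 2
  Position 5 ('g'): window [3,5] length 3
  Position 6 ('f'): window [3,6] length 4
  Position 7 ('b'): window [3,7] length 5 -- new best
Longest substring with no repeats: "hdgfb" with length 5

5


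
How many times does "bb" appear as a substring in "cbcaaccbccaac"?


Searching for "bb" in "cbcaaccbccaac"
Scanning each position:
  Position 0: "cb" => no
  Position 1: "bc" => no
  Position 2: "ca" => no
  Position 3: "aa" => no
  Position 4: "ac" => no
  Position 5: "cc" => no
  Position 6: "cb" => no
  Position 7: "bc" => no
  Position 8: "cc" => no
  Position 9: "ca" => no
  Position 10: "aa" => no
  Position 11: "ac" => no
Total occurrences: 0

0


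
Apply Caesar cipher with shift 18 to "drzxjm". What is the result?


Caesar cipher: shift "drzxjm" by 18
  'd' (pos 3) + 18 = pos 21 = 'v'
  'r' (pos 17) + 18 = pos 9 = 'j'
  'z' (pos 25) + 18 = pos 17 = 'r'
  'x' (pos 23) + 18 = pos 15 = 'p'
  'j' (pos 9) + 18 = pos 1 = 'b'
  'm' (pos 12) + 18 = pos 4 = 'e'
Result: vjrpbe

vjrpbe


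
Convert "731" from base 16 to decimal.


Input: "731" in base 16
Positional expansion:
  Digit '7' (value 7) x 16^2 = 1792
  Digit '3' (value 3) x 16^1 = 48
  Digit '1' (value 1) x 16^0 = 1
Sum = 1841

1841


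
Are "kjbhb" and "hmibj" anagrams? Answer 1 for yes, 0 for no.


Strings: "kjbhb", "hmibj"
Sorted first:  bbhjk
Sorted second: bhijm
Differ at position 1: 'b' vs 'h' => not anagrams

0


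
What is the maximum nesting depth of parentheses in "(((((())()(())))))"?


Input: "(((((())()(())))))"
Tracking depth:
  Position 0 '(': depth becomes 1
  Position 1 '(': depth becomes 2
  Position 2 '(': depth becomes 3
  Position 3 '(': depth becomes 4
  Position 4 '(': depth becomes 5
  Position 5 '(': depth becomes 6
  Position 6 ')': depth becomes 5
  Position 7 ')': depth becomes 4
  Position 8 '(': depth becomes 5
  Position 9 ')': depth becomes 4
  Position 10 '(': depth becomes 5
  Position 11 '(': depth becomes 6
  Position 12 ')': depth becomes 5
  Position 13 ')': depth becomes 4
  Position 14 ')': depth becomes 3
  Position 15 ')': depth becomes 2
  Position 16 ')': depth becomes 1
  Position 17 ')': depth becomes 0
Maximum depth reached: 6

6


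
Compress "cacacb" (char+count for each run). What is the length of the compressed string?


Input: cacacb
Runs:
  'c' x 1 => "c1"
  'a' x 1 => "a1"
  'c' x 1 => "c1"
  'a' x 1 => "a1"
  'c' x 1 => "c1"
  'b' x 1 => "b1"
Compressed: "c1a1c1a1c1b1"
Compressed length: 12

12


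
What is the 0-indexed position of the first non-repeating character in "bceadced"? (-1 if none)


Input: bceadced
Character frequencies:
  'a': 1
  'b': 1
  'c': 2
  'd': 2
  'e': 2
Scanning left to right for freq == 1:
  Position 0 ('b'): unique! => answer = 0

0


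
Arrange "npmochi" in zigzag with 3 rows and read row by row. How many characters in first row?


Zigzag "npmochi" into 3 rows:
Placing characters:
  'n' => row 0
  'p' => row 1
  'm' => row 2
  'o' => row 1
  'c' => row 0
  'h' => row 1
  'i' => row 2
Rows:
  Row 0: "nc"
  Row 1: "poh"
  Row 2: "mi"
First row length: 2

2


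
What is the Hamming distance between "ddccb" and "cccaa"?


Comparing "ddccb" and "cccaa" position by position:
  Position 0: 'd' vs 'c' => differ
  Position 1: 'd' vs 'c' => differ
  Position 2: 'c' vs 'c' => same
  Position 3: 'c' vs 'a' => differ
  Position 4: 'b' vs 'a' => differ
Total differences (Hamming distance): 4

4


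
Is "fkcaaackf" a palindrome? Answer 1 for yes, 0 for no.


Input: fkcaaackf
Reversed: fkcaaackf
  Compare pos 0 ('f') with pos 8 ('f'): match
  Compare pos 1 ('k') with pos 7 ('k'): match
  Compare pos 2 ('c') with pos 6 ('c'): match
  Compare pos 3 ('a') with pos 5 ('a'): match
Result: palindrome

1


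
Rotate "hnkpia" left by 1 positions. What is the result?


Input: "hnkpia", rotate left by 1
First 1 characters: "h"
Remaining characters: "nkpia"
Concatenate remaining + first: "nkpia" + "h" = "nkpiah"

nkpiah


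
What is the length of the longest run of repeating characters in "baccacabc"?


Input: "baccacabc"
Scanning for longest run:
  Position 1 ('a'): new char, reset run to 1
  Position 2 ('c'): new char, reset run to 1
  Position 3 ('c'): continues run of 'c', length=2
  Position 4 ('a'): new char, reset run to 1
  Position 5 ('c'): new char, reset run to 1
  Position 6 ('a'): new char, reset run to 1
  Position 7 ('b'): new char, reset run to 1
  Position 8 ('c'): new char, reset run to 1
Longest run: 'c' with length 2

2


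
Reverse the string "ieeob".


Input: ieeob
Reading characters right to left:
  Position 4: 'b'
  Position 3: 'o'
  Position 2: 'e'
  Position 1: 'e'
  Position 0: 'i'
Reversed: boeei

boeei


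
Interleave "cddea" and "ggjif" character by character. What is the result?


Interleaving "cddea" and "ggjif":
  Position 0: 'c' from first, 'g' from second => "cg"
  Position 1: 'd' from first, 'g' from second => "dg"
  Position 2: 'd' from first, 'j' from second => "dj"
  Position 3: 'e' from first, 'i' from second => "ei"
  Position 4: 'a' from first, 'f' from second => "af"
Result: cgdgdjeiaf

cgdgdjeiaf


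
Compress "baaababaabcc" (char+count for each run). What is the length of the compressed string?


Input: baaababaabcc
Runs:
  'b' x 1 => "b1"
  'a' x 3 => "a3"
  'b' x 1 => "b1"
  'a' x 1 => "a1"
  'b' x 1 => "b1"
  'a' x 2 => "a2"
  'b' x 1 => "b1"
  'c' x 2 => "c2"
Compressed: "b1a3b1a1b1a2b1c2"
Compressed length: 16

16


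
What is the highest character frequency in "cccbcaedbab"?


Input: cccbcaedbab
Character counts:
  'a': 2
  'b': 3
  'c': 4
  'd': 1
  'e': 1
Maximum frequency: 4

4


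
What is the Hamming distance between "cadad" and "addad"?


Comparing "cadad" and "addad" position by position:
  Position 0: 'c' vs 'a' => differ
  Position 1: 'a' vs 'd' => differ
  Position 2: 'd' vs 'd' => same
  Position 3: 'a' vs 'a' => same
  Position 4: 'd' vs 'd' => same
Total differences (Hamming distance): 2

2


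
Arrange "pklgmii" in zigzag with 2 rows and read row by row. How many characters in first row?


Zigzag "pklgmii" into 2 rows:
Placing characters:
  'p' => row 0
  'k' => row 1
  'l' => row 0
  'g' => row 1
  'm' => row 0
  'i' => row 1
  'i' => row 0
Rows:
  Row 0: "plmi"
  Row 1: "kgi"
First row length: 4

4


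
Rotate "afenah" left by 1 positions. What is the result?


Input: "afenah", rotate left by 1
First 1 characters: "a"
Remaining characters: "fenah"
Concatenate remaining + first: "fenah" + "a" = "fenaha"

fenaha


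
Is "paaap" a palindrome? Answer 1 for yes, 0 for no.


Input: paaap
Reversed: paaap
  Compare pos 0 ('p') with pos 4 ('p'): match
  Compare pos 1 ('a') with pos 3 ('a'): match
Result: palindrome

1


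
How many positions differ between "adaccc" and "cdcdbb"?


Comparing "adaccc" and "cdcdbb" position by position:
  Position 0: 'a' vs 'c' => DIFFER
  Position 1: 'd' vs 'd' => same
  Position 2: 'a' vs 'c' => DIFFER
  Position 3: 'c' vs 'd' => DIFFER
  Position 4: 'c' vs 'b' => DIFFER
  Position 5: 'c' vs 'b' => DIFFER
Positions that differ: 5

5


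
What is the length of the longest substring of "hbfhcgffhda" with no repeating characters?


Input: "hbfhcgffhda"
Sliding window (track last position of each char):
  Position 0 ('h'): window [0,0] length 1 -- new best
  Position 1 ('b'): window [0,1] length 2 -- new best
  Position 2 ('f'): window [0,2] length 3 -- new best
  Position 3 ('h'): repeat (last at 0), move window start to 1
  Position 3 ('h'): window [1,3] length 3
  Position 4 ('c'): window [1,4] length 4 -- new best
  Position 5 ('g'): window [1,5] length 5 -- new best
  Position 6 ('f'): repeat (last at 2), move window start to 3
  Position 6 ('f'): window [3,6] length 4
  Position 7 ('f'): repeat (last at 6), move window start to 7
  Position 7 ('f'): window [7,7] length 1
  Position 8 ('h'): window [7,8] length 2
  Position 9 ('d'): window [7,9] length 3
  Position 10 ('a'): window [7,10] length 4
Longest substring with no repeats: "bfhcg" with length 5

5


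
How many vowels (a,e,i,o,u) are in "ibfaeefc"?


Input: ibfaeefc
Checking each character:
  'i' at position 0: vowel (running total: 1)
  'b' at position 1: consonant
  'f' at position 2: consonant
  'a' at position 3: vowel (running total: 2)
  'e' at position 4: vowel (running total: 3)
  'e' at position 5: vowel (running total: 4)
  'f' at position 6: consonant
  'c' at position 7: consonant
Total vowels: 4

4


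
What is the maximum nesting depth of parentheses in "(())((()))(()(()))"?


Input: "(())((()))(()(()))"
Tracking depth:
  Position 0 '(': depth becomes 1
  Position 1 '(': depth becomes 2
  Position 2 ')': depth becomes 1
  Position 3 ')': depth becomes 0
  Position 4 '(': depth becomes 1
  Position 5 '(': depth becomes 2
  Position 6 '(': depth becomes 3
  Position 7 ')': depth becomes 2
  Position 8 ')': depth becomes 1
  Position 9 ')': depth becomes 0
  Position 10 '(': depth becomes 1
  Position 11 '(': depth becomes 2
  Position 12 ')': depth becomes 1
  Position 13 '(': depth becomes 2
  Position 14 '(': depth becomes 3
  Position 15 ')': depth becomes 2
  Position 16 ')': depth becomes 1
  Position 17 ')': depth becomes 0
Maximum depth reached: 3

3


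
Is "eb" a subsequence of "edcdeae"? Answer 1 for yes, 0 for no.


Check if "eb" is a subsequence of "edcdeae"
Greedy scan:
  Position 0 ('e'): matches sub[0] = 'e'
  Position 1 ('d'): no match needed
  Position 2 ('c'): no match needed
  Position 3 ('d'): no match needed
  Position 4 ('e'): no match needed
  Position 5 ('a'): no match needed
  Position 6 ('e'): no match needed
Only matched 1/2 characters => not a subsequence

0


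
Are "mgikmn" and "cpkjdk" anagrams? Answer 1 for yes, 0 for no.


Strings: "mgikmn", "cpkjdk"
Sorted first:  gikmmn
Sorted second: cdjkkp
Differ at position 0: 'g' vs 'c' => not anagrams

0


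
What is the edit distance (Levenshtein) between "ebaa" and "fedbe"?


Computing edit distance: "ebaa" -> "fedbe"
DP table:
           f    e    d    b    e
      0    1    2    3    4    5
  e   1    1    1    2    3    4
  b   2    2    2    2    2    3
  a   3    3    3    3    3    3
  a   4    4    4    4    4    4
Edit distance = dp[4][5] = 4

4


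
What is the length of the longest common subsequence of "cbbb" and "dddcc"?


LCS of "cbbb" and "dddcc"
DP table:
           d    d    d    c    c
      0    0    0    0    0    0
  c   0    0    0    0    1    1
  b   0    0    0    0    1    1
  b   0    0    0    0    1    1
  b   0    0    0    0    1    1
LCS length = dp[4][5] = 1

1


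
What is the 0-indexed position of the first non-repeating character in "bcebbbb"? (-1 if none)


Input: bcebbbb
Character frequencies:
  'b': 5
  'c': 1
  'e': 1
Scanning left to right for freq == 1:
  Position 0 ('b'): freq=5, skip
  Position 1 ('c'): unique! => answer = 1

1


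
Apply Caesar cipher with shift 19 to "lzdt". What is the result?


Caesar cipher: shift "lzdt" by 19
  'l' (pos 11) + 19 = pos 4 = 'e'
  'z' (pos 25) + 19 = pos 18 = 's'
  'd' (pos 3) + 19 = pos 22 = 'w'
  't' (pos 19) + 19 = pos 12 = 'm'
Result: eswm

eswm


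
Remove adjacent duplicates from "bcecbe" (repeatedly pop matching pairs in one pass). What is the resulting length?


Input: bcecbe
Stack-based adjacent duplicate removal:
  Read 'b': push. Stack: b
  Read 'c': push. Stack: bc
  Read 'e': push. Stack: bce
  Read 'c': push. Stack: bcec
  Read 'b': push. Stack: bcecb
  Read 'e': push. Stack: bcecbe
Final stack: "bcecbe" (length 6)

6
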